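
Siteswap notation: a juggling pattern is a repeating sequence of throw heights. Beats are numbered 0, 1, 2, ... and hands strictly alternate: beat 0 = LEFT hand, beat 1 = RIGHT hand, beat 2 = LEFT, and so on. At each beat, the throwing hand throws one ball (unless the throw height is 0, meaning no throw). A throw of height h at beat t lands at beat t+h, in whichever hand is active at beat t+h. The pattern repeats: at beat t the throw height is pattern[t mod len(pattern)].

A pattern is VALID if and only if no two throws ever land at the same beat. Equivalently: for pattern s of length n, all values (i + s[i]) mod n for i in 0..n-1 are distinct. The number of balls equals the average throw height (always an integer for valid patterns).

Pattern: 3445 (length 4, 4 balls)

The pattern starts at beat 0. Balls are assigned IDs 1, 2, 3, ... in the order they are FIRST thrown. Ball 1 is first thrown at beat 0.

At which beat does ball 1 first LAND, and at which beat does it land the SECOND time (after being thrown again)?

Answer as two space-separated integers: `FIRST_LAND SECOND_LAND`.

Beat 0 (L): throw ball1 h=3 -> lands@3:R; in-air after throw: [b1@3:R]
Beat 1 (R): throw ball2 h=4 -> lands@5:R; in-air after throw: [b1@3:R b2@5:R]
Beat 2 (L): throw ball3 h=4 -> lands@6:L; in-air after throw: [b1@3:R b2@5:R b3@6:L]
Beat 3 (R): throw ball1 h=5 -> lands@8:L; in-air after throw: [b2@5:R b3@6:L b1@8:L]
Beat 4 (L): throw ball4 h=3 -> lands@7:R; in-air after throw: [b2@5:R b3@6:L b4@7:R b1@8:L]
Beat 5 (R): throw ball2 h=4 -> lands@9:R; in-air after throw: [b3@6:L b4@7:R b1@8:L b2@9:R]
Beat 6 (L): throw ball3 h=4 -> lands@10:L; in-air after throw: [b4@7:R b1@8:L b2@9:R b3@10:L]
Beat 7 (R): throw ball4 h=5 -> lands@12:L; in-air after throw: [b1@8:L b2@9:R b3@10:L b4@12:L]
Beat 8 (L): throw ball1 h=3 -> lands@11:R; in-air after throw: [b2@9:R b3@10:L b1@11:R b4@12:L]
Ball 1: thrown@0 h=3 -> first land @3; rethrown@3 h=5 -> second land @8

Answer: 3 8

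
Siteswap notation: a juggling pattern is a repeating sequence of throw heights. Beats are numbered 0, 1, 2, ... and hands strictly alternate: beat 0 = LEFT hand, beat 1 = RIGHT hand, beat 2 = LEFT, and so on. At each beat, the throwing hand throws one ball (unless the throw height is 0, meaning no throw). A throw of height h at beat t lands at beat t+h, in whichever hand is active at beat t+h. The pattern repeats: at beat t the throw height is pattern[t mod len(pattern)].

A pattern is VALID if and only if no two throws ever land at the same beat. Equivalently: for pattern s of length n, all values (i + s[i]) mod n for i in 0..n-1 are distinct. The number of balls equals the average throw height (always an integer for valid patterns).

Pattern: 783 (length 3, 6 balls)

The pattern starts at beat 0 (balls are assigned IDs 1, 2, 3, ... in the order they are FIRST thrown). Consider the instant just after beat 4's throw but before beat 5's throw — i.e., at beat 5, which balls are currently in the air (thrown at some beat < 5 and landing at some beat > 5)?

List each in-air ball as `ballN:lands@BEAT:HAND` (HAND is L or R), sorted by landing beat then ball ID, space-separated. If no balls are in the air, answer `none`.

Beat 0 (L): throw ball1 h=7 -> lands@7:R; in-air after throw: [b1@7:R]
Beat 1 (R): throw ball2 h=8 -> lands@9:R; in-air after throw: [b1@7:R b2@9:R]
Beat 2 (L): throw ball3 h=3 -> lands@5:R; in-air after throw: [b3@5:R b1@7:R b2@9:R]
Beat 3 (R): throw ball4 h=7 -> lands@10:L; in-air after throw: [b3@5:R b1@7:R b2@9:R b4@10:L]
Beat 4 (L): throw ball5 h=8 -> lands@12:L; in-air after throw: [b3@5:R b1@7:R b2@9:R b4@10:L b5@12:L]
Beat 5 (R): throw ball3 h=3 -> lands@8:L; in-air after throw: [b1@7:R b3@8:L b2@9:R b4@10:L b5@12:L]

Answer: ball1:lands@7:R ball2:lands@9:R ball4:lands@10:L ball5:lands@12:L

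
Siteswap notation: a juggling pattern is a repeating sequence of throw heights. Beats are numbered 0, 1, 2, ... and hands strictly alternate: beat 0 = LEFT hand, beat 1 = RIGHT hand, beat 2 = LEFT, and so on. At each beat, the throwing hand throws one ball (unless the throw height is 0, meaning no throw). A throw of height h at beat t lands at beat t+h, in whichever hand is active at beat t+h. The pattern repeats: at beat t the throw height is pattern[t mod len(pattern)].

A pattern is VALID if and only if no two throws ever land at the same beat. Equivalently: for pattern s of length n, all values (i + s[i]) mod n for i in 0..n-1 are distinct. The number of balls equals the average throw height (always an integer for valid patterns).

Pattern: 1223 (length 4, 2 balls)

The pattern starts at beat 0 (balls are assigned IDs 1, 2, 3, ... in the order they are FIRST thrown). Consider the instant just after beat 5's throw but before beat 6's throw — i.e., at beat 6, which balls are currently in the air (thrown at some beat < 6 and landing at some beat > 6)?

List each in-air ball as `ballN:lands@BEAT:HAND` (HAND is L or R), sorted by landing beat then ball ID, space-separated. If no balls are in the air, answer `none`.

Answer: ball2:lands@7:R

Derivation:
Beat 0 (L): throw ball1 h=1 -> lands@1:R; in-air after throw: [b1@1:R]
Beat 1 (R): throw ball1 h=2 -> lands@3:R; in-air after throw: [b1@3:R]
Beat 2 (L): throw ball2 h=2 -> lands@4:L; in-air after throw: [b1@3:R b2@4:L]
Beat 3 (R): throw ball1 h=3 -> lands@6:L; in-air after throw: [b2@4:L b1@6:L]
Beat 4 (L): throw ball2 h=1 -> lands@5:R; in-air after throw: [b2@5:R b1@6:L]
Beat 5 (R): throw ball2 h=2 -> lands@7:R; in-air after throw: [b1@6:L b2@7:R]
Beat 6 (L): throw ball1 h=2 -> lands@8:L; in-air after throw: [b2@7:R b1@8:L]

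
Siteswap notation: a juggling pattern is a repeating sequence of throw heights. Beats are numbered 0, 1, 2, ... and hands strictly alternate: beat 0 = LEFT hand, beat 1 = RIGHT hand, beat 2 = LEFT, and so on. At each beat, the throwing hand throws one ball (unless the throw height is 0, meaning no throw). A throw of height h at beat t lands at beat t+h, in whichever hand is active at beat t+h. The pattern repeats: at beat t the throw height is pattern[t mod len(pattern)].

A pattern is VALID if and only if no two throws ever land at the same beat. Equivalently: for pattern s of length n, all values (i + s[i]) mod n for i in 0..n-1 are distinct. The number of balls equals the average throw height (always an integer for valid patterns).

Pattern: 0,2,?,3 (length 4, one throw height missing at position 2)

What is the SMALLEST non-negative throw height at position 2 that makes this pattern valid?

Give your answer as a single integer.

i=0: (0 + 0) mod 4 = 0
i=1: (1 + 2) mod 4 = 3
i=2: s[i]=? (unknown)
i=3: (3 + 3) mod 4 = 2
Known residues: [0, 2, 3]; need a permutation of 0..3, so missing residue r = 1
Need (2 + s) mod 4 = 1; smallest s = (1 - 2) mod 4 = 3

Answer: 3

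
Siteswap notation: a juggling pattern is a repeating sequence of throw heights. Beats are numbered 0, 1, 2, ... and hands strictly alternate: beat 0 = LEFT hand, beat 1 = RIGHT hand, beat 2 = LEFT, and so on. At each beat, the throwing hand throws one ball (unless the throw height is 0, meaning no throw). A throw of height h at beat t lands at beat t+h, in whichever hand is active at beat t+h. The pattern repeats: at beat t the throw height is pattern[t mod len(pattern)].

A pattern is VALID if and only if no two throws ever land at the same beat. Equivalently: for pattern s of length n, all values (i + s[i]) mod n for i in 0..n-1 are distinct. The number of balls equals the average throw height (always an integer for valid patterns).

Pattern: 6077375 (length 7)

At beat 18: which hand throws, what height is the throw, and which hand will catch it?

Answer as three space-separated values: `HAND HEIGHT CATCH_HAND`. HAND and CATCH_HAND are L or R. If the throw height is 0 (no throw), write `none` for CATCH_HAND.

Beat 18: 18 mod 2 = 0, so hand = L
Throw height = pattern[18 mod 7] = pattern[4] = 3
Lands at beat 18+3=21, 21 mod 2 = 1, so catch hand = R

Answer: L 3 R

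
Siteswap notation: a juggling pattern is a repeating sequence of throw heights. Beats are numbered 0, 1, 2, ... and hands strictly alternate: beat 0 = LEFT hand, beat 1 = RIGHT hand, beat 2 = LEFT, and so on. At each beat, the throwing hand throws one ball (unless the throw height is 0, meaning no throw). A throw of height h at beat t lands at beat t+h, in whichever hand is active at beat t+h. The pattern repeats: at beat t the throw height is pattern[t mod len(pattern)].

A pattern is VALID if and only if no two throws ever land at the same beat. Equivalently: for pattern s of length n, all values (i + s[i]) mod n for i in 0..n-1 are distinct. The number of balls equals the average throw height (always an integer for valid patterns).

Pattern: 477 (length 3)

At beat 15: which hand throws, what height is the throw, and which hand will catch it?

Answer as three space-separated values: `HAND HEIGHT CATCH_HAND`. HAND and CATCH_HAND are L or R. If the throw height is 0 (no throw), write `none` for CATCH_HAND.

Beat 15: 15 mod 2 = 1, so hand = R
Throw height = pattern[15 mod 3] = pattern[0] = 4
Lands at beat 15+4=19, 19 mod 2 = 1, so catch hand = R

Answer: R 4 R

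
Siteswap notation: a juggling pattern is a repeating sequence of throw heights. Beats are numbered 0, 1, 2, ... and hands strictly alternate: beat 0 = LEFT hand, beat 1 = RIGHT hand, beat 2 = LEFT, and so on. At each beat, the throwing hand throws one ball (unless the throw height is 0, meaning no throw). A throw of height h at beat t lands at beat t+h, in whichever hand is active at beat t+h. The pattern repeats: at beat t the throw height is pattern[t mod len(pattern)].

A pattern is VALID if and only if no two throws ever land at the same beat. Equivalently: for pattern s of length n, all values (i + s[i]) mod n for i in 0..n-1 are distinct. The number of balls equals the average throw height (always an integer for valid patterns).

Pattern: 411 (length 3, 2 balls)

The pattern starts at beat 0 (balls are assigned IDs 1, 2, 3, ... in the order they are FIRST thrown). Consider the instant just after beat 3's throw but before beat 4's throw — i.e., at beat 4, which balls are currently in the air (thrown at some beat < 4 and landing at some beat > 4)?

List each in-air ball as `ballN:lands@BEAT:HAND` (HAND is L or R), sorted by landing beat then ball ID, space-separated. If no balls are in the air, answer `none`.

Answer: ball2:lands@7:R

Derivation:
Beat 0 (L): throw ball1 h=4 -> lands@4:L; in-air after throw: [b1@4:L]
Beat 1 (R): throw ball2 h=1 -> lands@2:L; in-air after throw: [b2@2:L b1@4:L]
Beat 2 (L): throw ball2 h=1 -> lands@3:R; in-air after throw: [b2@3:R b1@4:L]
Beat 3 (R): throw ball2 h=4 -> lands@7:R; in-air after throw: [b1@4:L b2@7:R]
Beat 4 (L): throw ball1 h=1 -> lands@5:R; in-air after throw: [b1@5:R b2@7:R]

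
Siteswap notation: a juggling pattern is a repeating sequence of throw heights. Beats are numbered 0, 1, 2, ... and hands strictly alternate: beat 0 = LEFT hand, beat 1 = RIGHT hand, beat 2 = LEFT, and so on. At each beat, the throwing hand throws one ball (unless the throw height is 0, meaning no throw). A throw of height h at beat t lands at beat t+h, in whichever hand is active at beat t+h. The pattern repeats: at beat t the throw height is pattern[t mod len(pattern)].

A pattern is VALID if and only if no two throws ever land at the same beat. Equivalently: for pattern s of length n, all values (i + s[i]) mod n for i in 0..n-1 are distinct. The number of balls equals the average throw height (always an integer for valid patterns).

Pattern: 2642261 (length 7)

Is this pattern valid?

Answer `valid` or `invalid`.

Answer: invalid

Derivation:
i=0: (i + s[i]) mod n = (0 + 2) mod 7 = 2
i=1: (i + s[i]) mod n = (1 + 6) mod 7 = 0
i=2: (i + s[i]) mod n = (2 + 4) mod 7 = 6
i=3: (i + s[i]) mod n = (3 + 2) mod 7 = 5
i=4: (i + s[i]) mod n = (4 + 2) mod 7 = 6
i=5: (i + s[i]) mod n = (5 + 6) mod 7 = 4
i=6: (i + s[i]) mod n = (6 + 1) mod 7 = 0
Residues: [2, 0, 6, 5, 6, 4, 0], distinct: False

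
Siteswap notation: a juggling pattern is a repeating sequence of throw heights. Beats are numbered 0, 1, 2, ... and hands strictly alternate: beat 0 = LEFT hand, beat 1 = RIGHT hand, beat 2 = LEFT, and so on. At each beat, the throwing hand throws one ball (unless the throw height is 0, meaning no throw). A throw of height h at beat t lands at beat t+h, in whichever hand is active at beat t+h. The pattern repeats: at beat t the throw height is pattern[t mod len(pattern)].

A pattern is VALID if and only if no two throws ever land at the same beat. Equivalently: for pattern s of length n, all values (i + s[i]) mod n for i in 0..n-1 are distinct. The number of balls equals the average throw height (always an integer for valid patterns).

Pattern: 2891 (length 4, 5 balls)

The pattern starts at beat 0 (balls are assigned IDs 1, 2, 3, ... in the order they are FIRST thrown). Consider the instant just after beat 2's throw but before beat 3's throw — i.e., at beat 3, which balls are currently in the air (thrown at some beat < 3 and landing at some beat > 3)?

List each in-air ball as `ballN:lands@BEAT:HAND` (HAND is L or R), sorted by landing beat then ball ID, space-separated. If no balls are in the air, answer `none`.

Answer: ball2:lands@9:R ball1:lands@11:R

Derivation:
Beat 0 (L): throw ball1 h=2 -> lands@2:L; in-air after throw: [b1@2:L]
Beat 1 (R): throw ball2 h=8 -> lands@9:R; in-air after throw: [b1@2:L b2@9:R]
Beat 2 (L): throw ball1 h=9 -> lands@11:R; in-air after throw: [b2@9:R b1@11:R]
Beat 3 (R): throw ball3 h=1 -> lands@4:L; in-air after throw: [b3@4:L b2@9:R b1@11:R]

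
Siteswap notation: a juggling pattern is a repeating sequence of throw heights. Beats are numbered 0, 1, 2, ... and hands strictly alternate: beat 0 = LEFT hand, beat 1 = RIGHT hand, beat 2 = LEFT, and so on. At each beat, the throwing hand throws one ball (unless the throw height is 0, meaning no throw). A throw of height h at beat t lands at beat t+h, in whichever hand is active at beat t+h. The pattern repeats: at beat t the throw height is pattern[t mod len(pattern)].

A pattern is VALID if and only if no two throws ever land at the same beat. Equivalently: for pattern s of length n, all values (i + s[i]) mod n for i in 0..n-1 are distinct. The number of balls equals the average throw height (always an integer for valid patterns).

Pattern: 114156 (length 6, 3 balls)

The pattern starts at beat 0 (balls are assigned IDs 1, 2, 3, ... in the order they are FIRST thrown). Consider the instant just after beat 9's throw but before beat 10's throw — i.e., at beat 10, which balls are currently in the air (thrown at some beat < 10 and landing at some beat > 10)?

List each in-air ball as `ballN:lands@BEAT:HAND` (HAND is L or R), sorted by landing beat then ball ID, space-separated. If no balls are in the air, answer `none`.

Answer: ball3:lands@11:R ball1:lands@12:L

Derivation:
Beat 0 (L): throw ball1 h=1 -> lands@1:R; in-air after throw: [b1@1:R]
Beat 1 (R): throw ball1 h=1 -> lands@2:L; in-air after throw: [b1@2:L]
Beat 2 (L): throw ball1 h=4 -> lands@6:L; in-air after throw: [b1@6:L]
Beat 3 (R): throw ball2 h=1 -> lands@4:L; in-air after throw: [b2@4:L b1@6:L]
Beat 4 (L): throw ball2 h=5 -> lands@9:R; in-air after throw: [b1@6:L b2@9:R]
Beat 5 (R): throw ball3 h=6 -> lands@11:R; in-air after throw: [b1@6:L b2@9:R b3@11:R]
Beat 6 (L): throw ball1 h=1 -> lands@7:R; in-air after throw: [b1@7:R b2@9:R b3@11:R]
Beat 7 (R): throw ball1 h=1 -> lands@8:L; in-air after throw: [b1@8:L b2@9:R b3@11:R]
Beat 8 (L): throw ball1 h=4 -> lands@12:L; in-air after throw: [b2@9:R b3@11:R b1@12:L]
Beat 9 (R): throw ball2 h=1 -> lands@10:L; in-air after throw: [b2@10:L b3@11:R b1@12:L]
Beat 10 (L): throw ball2 h=5 -> lands@15:R; in-air after throw: [b3@11:R b1@12:L b2@15:R]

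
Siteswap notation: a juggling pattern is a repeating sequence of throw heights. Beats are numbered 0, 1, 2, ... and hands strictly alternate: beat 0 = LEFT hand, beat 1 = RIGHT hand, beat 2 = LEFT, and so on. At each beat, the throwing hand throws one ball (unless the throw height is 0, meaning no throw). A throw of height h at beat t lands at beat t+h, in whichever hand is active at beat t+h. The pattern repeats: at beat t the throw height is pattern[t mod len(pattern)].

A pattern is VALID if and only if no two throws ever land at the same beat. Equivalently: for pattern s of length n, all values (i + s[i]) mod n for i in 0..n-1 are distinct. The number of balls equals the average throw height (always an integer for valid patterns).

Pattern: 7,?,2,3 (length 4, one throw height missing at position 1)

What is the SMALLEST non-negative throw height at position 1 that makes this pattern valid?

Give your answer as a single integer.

i=0: (0 + 7) mod 4 = 3
i=1: s[i]=? (unknown)
i=2: (2 + 2) mod 4 = 0
i=3: (3 + 3) mod 4 = 2
Known residues: [0, 2, 3]; need a permutation of 0..3, so missing residue r = 1
Need (1 + s) mod 4 = 1; smallest s = (1 - 1) mod 4 = 0

Answer: 0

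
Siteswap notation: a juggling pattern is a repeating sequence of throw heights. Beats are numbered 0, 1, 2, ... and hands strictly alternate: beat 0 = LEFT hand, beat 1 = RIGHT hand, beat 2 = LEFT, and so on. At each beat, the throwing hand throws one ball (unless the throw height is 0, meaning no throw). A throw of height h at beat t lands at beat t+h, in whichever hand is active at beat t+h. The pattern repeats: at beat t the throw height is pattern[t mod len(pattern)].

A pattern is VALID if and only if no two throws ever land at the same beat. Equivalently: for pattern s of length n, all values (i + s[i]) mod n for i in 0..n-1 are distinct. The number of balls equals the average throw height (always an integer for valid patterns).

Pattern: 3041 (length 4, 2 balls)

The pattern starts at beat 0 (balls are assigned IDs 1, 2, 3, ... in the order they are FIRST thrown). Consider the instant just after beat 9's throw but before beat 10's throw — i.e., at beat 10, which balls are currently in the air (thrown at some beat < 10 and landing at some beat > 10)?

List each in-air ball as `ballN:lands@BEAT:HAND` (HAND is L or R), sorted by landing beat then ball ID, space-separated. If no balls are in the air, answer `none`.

Beat 0 (L): throw ball1 h=3 -> lands@3:R; in-air after throw: [b1@3:R]
Beat 2 (L): throw ball2 h=4 -> lands@6:L; in-air after throw: [b1@3:R b2@6:L]
Beat 3 (R): throw ball1 h=1 -> lands@4:L; in-air after throw: [b1@4:L b2@6:L]
Beat 4 (L): throw ball1 h=3 -> lands@7:R; in-air after throw: [b2@6:L b1@7:R]
Beat 6 (L): throw ball2 h=4 -> lands@10:L; in-air after throw: [b1@7:R b2@10:L]
Beat 7 (R): throw ball1 h=1 -> lands@8:L; in-air after throw: [b1@8:L b2@10:L]
Beat 8 (L): throw ball1 h=3 -> lands@11:R; in-air after throw: [b2@10:L b1@11:R]
Beat 10 (L): throw ball2 h=4 -> lands@14:L; in-air after throw: [b1@11:R b2@14:L]

Answer: ball1:lands@11:R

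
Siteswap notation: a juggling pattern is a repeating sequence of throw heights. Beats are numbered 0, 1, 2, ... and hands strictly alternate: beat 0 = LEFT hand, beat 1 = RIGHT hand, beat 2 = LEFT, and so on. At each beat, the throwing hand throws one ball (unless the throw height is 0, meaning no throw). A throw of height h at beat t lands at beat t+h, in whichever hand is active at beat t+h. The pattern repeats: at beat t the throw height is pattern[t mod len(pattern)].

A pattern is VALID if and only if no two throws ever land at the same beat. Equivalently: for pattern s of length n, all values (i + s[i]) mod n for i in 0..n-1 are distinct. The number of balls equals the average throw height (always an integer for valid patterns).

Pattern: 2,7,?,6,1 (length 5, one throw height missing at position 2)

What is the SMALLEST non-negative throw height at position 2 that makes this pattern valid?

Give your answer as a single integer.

i=0: (0 + 2) mod 5 = 2
i=1: (1 + 7) mod 5 = 3
i=2: s[i]=? (unknown)
i=3: (3 + 6) mod 5 = 4
i=4: (4 + 1) mod 5 = 0
Known residues: [0, 2, 3, 4]; need a permutation of 0..4, so missing residue r = 1
Need (2 + s) mod 5 = 1; smallest s = (1 - 2) mod 5 = 4

Answer: 4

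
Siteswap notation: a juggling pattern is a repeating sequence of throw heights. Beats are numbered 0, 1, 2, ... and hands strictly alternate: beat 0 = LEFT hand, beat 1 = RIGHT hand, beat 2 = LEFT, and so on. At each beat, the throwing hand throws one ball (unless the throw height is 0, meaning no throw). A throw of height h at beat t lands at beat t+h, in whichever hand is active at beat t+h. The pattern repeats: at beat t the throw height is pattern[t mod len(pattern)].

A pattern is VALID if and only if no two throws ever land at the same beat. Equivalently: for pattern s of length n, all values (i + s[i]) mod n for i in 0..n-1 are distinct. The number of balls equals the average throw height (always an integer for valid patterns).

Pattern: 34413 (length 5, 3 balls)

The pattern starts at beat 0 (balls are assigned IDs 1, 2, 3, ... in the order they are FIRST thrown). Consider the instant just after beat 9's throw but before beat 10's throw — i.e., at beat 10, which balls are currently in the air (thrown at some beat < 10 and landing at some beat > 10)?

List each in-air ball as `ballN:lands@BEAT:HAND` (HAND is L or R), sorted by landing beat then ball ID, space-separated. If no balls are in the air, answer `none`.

Beat 0 (L): throw ball1 h=3 -> lands@3:R; in-air after throw: [b1@3:R]
Beat 1 (R): throw ball2 h=4 -> lands@5:R; in-air after throw: [b1@3:R b2@5:R]
Beat 2 (L): throw ball3 h=4 -> lands@6:L; in-air after throw: [b1@3:R b2@5:R b3@6:L]
Beat 3 (R): throw ball1 h=1 -> lands@4:L; in-air after throw: [b1@4:L b2@5:R b3@6:L]
Beat 4 (L): throw ball1 h=3 -> lands@7:R; in-air after throw: [b2@5:R b3@6:L b1@7:R]
Beat 5 (R): throw ball2 h=3 -> lands@8:L; in-air after throw: [b3@6:L b1@7:R b2@8:L]
Beat 6 (L): throw ball3 h=4 -> lands@10:L; in-air after throw: [b1@7:R b2@8:L b3@10:L]
Beat 7 (R): throw ball1 h=4 -> lands@11:R; in-air after throw: [b2@8:L b3@10:L b1@11:R]
Beat 8 (L): throw ball2 h=1 -> lands@9:R; in-air after throw: [b2@9:R b3@10:L b1@11:R]
Beat 9 (R): throw ball2 h=3 -> lands@12:L; in-air after throw: [b3@10:L b1@11:R b2@12:L]
Beat 10 (L): throw ball3 h=3 -> lands@13:R; in-air after throw: [b1@11:R b2@12:L b3@13:R]

Answer: ball1:lands@11:R ball2:lands@12:L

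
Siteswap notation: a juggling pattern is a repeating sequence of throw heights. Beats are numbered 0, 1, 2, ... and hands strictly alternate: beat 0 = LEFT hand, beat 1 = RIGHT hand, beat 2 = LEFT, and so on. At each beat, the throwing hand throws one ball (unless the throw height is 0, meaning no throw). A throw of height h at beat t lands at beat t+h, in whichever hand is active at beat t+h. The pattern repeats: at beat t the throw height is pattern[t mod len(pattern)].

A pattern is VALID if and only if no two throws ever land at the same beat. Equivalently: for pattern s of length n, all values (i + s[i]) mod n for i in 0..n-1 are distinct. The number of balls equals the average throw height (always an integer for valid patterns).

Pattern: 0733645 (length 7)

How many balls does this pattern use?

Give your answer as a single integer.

Pattern = [0, 7, 3, 3, 6, 4, 5], length n = 7
  position 0: throw height = 0, running sum = 0
  position 1: throw height = 7, running sum = 7
  position 2: throw height = 3, running sum = 10
  position 3: throw height = 3, running sum = 13
  position 4: throw height = 6, running sum = 19
  position 5: throw height = 4, running sum = 23
  position 6: throw height = 5, running sum = 28
Total sum = 28; balls = sum / n = 28 / 7 = 4

Answer: 4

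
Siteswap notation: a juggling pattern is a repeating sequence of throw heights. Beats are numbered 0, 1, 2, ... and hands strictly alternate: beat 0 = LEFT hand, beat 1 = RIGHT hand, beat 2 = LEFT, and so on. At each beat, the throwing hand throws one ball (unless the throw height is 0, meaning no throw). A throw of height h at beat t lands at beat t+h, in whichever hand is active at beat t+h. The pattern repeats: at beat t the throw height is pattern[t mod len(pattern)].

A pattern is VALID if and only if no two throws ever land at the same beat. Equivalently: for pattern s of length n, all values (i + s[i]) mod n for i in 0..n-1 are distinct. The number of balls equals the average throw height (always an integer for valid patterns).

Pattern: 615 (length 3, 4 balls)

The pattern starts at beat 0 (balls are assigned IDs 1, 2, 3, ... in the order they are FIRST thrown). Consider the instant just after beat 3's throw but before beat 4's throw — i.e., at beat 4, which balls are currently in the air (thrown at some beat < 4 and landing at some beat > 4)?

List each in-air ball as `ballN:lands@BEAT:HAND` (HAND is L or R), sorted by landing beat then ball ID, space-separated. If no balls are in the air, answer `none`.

Answer: ball1:lands@6:L ball2:lands@7:R ball3:lands@9:R

Derivation:
Beat 0 (L): throw ball1 h=6 -> lands@6:L; in-air after throw: [b1@6:L]
Beat 1 (R): throw ball2 h=1 -> lands@2:L; in-air after throw: [b2@2:L b1@6:L]
Beat 2 (L): throw ball2 h=5 -> lands@7:R; in-air after throw: [b1@6:L b2@7:R]
Beat 3 (R): throw ball3 h=6 -> lands@9:R; in-air after throw: [b1@6:L b2@7:R b3@9:R]
Beat 4 (L): throw ball4 h=1 -> lands@5:R; in-air after throw: [b4@5:R b1@6:L b2@7:R b3@9:R]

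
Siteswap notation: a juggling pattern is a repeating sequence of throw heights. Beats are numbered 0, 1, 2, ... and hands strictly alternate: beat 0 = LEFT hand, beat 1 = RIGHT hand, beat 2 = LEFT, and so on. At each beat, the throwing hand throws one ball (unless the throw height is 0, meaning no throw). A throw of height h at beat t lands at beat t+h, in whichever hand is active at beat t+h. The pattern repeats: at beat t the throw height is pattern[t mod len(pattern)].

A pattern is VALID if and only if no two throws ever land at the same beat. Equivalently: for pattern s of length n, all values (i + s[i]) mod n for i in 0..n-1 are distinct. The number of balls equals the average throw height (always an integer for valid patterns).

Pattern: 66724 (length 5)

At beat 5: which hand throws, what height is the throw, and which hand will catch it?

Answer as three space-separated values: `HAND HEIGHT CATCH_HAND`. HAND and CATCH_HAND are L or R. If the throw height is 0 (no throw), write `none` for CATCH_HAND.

Answer: R 6 R

Derivation:
Beat 5: 5 mod 2 = 1, so hand = R
Throw height = pattern[5 mod 5] = pattern[0] = 6
Lands at beat 5+6=11, 11 mod 2 = 1, so catch hand = R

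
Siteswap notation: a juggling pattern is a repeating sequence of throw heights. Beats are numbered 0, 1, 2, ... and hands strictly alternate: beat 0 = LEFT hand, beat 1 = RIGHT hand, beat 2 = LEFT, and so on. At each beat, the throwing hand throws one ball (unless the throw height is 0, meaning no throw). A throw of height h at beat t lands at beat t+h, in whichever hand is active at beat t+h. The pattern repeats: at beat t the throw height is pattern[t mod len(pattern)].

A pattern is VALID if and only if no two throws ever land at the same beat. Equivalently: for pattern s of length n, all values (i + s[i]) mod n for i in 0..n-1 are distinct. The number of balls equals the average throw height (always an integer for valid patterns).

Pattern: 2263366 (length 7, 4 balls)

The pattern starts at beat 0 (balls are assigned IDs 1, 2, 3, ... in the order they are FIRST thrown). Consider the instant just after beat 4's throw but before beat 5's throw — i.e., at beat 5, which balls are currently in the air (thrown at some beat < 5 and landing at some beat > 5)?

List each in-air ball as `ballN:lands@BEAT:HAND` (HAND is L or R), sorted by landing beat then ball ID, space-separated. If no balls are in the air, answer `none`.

Answer: ball2:lands@6:L ball3:lands@7:R ball1:lands@8:L

Derivation:
Beat 0 (L): throw ball1 h=2 -> lands@2:L; in-air after throw: [b1@2:L]
Beat 1 (R): throw ball2 h=2 -> lands@3:R; in-air after throw: [b1@2:L b2@3:R]
Beat 2 (L): throw ball1 h=6 -> lands@8:L; in-air after throw: [b2@3:R b1@8:L]
Beat 3 (R): throw ball2 h=3 -> lands@6:L; in-air after throw: [b2@6:L b1@8:L]
Beat 4 (L): throw ball3 h=3 -> lands@7:R; in-air after throw: [b2@6:L b3@7:R b1@8:L]
Beat 5 (R): throw ball4 h=6 -> lands@11:R; in-air after throw: [b2@6:L b3@7:R b1@8:L b4@11:R]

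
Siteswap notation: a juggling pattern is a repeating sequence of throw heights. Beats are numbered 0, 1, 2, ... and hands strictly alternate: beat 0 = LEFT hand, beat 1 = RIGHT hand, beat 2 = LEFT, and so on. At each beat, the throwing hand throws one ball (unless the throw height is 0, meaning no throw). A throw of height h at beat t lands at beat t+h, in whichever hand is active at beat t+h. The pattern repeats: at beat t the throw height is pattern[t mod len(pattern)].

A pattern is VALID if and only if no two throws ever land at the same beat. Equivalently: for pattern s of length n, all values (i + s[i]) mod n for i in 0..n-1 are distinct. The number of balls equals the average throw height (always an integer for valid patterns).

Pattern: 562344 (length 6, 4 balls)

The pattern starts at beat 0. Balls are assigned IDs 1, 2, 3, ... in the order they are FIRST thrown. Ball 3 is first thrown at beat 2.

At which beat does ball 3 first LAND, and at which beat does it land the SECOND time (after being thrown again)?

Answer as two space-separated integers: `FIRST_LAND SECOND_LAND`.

Answer: 4 8

Derivation:
Beat 0 (L): throw ball1 h=5 -> lands@5:R; in-air after throw: [b1@5:R]
Beat 1 (R): throw ball2 h=6 -> lands@7:R; in-air after throw: [b1@5:R b2@7:R]
Beat 2 (L): throw ball3 h=2 -> lands@4:L; in-air after throw: [b3@4:L b1@5:R b2@7:R]
Beat 3 (R): throw ball4 h=3 -> lands@6:L; in-air after throw: [b3@4:L b1@5:R b4@6:L b2@7:R]
Beat 4 (L): throw ball3 h=4 -> lands@8:L; in-air after throw: [b1@5:R b4@6:L b2@7:R b3@8:L]
Beat 5 (R): throw ball1 h=4 -> lands@9:R; in-air after throw: [b4@6:L b2@7:R b3@8:L b1@9:R]
Beat 6 (L): throw ball4 h=5 -> lands@11:R; in-air after throw: [b2@7:R b3@8:L b1@9:R b4@11:R]
Beat 7 (R): throw ball2 h=6 -> lands@13:R; in-air after throw: [b3@8:L b1@9:R b4@11:R b2@13:R]
Beat 8 (L): throw ball3 h=2 -> lands@10:L; in-air after throw: [b1@9:R b3@10:L b4@11:R b2@13:R]
Ball 3: thrown@2 h=2 -> first land @4; rethrown@4 h=4 -> second land @8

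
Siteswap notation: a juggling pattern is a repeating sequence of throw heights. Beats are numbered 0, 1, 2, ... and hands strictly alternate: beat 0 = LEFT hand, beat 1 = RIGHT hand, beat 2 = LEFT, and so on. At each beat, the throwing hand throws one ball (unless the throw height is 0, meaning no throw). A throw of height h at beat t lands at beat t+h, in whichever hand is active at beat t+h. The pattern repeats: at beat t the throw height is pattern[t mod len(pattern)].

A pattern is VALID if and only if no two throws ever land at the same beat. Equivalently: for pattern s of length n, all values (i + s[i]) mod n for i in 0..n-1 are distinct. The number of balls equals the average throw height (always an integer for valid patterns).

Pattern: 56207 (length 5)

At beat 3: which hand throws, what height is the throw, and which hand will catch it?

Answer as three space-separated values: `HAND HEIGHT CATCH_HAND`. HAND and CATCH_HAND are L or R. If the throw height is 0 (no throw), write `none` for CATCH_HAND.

Answer: R 0 none

Derivation:
Beat 3: 3 mod 2 = 1, so hand = R
Throw height = pattern[3 mod 5] = pattern[3] = 0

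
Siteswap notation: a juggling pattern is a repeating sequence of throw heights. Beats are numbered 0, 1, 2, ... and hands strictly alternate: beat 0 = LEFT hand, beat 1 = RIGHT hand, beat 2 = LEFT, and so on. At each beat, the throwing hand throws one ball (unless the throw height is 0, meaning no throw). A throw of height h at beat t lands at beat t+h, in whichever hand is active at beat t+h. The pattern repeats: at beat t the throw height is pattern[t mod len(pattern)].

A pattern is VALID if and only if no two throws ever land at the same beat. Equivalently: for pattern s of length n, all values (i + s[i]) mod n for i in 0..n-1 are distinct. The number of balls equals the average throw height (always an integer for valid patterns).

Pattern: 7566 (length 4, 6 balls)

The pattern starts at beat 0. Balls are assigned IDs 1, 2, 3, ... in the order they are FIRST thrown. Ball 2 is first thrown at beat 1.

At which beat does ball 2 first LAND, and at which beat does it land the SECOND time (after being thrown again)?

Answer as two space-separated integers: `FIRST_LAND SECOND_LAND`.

Answer: 6 12

Derivation:
Beat 0 (L): throw ball1 h=7 -> lands@7:R; in-air after throw: [b1@7:R]
Beat 1 (R): throw ball2 h=5 -> lands@6:L; in-air after throw: [b2@6:L b1@7:R]
Beat 2 (L): throw ball3 h=6 -> lands@8:L; in-air after throw: [b2@6:L b1@7:R b3@8:L]
Beat 3 (R): throw ball4 h=6 -> lands@9:R; in-air after throw: [b2@6:L b1@7:R b3@8:L b4@9:R]
Beat 4 (L): throw ball5 h=7 -> lands@11:R; in-air after throw: [b2@6:L b1@7:R b3@8:L b4@9:R b5@11:R]
Beat 5 (R): throw ball6 h=5 -> lands@10:L; in-air after throw: [b2@6:L b1@7:R b3@8:L b4@9:R b6@10:L b5@11:R]
Beat 6 (L): throw ball2 h=6 -> lands@12:L; in-air after throw: [b1@7:R b3@8:L b4@9:R b6@10:L b5@11:R b2@12:L]
Beat 7 (R): throw ball1 h=6 -> lands@13:R; in-air after throw: [b3@8:L b4@9:R b6@10:L b5@11:R b2@12:L b1@13:R]
Beat 8 (L): throw ball3 h=7 -> lands@15:R; in-air after throw: [b4@9:R b6@10:L b5@11:R b2@12:L b1@13:R b3@15:R]
Beat 9 (R): throw ball4 h=5 -> lands@14:L; in-air after throw: [b6@10:L b5@11:R b2@12:L b1@13:R b4@14:L b3@15:R]
Beat 10 (L): throw ball6 h=6 -> lands@16:L; in-air after throw: [b5@11:R b2@12:L b1@13:R b4@14:L b3@15:R b6@16:L]
Beat 11 (R): throw ball5 h=6 -> lands@17:R; in-air after throw: [b2@12:L b1@13:R b4@14:L b3@15:R b6@16:L b5@17:R]
Beat 12 (L): throw ball2 h=7 -> lands@19:R; in-air after throw: [b1@13:R b4@14:L b3@15:R b6@16:L b5@17:R b2@19:R]
Ball 2: thrown@1 h=5 -> first land @6; rethrown@6 h=6 -> second land @12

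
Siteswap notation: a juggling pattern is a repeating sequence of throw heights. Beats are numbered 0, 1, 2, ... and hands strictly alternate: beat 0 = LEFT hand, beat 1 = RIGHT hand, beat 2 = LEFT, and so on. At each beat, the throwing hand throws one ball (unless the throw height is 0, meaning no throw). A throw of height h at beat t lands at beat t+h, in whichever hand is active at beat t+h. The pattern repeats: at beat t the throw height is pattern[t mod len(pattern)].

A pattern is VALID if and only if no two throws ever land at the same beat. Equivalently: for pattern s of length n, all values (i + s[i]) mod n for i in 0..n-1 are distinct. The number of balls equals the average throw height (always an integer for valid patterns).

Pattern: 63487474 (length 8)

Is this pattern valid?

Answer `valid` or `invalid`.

i=0: (i + s[i]) mod n = (0 + 6) mod 8 = 6
i=1: (i + s[i]) mod n = (1 + 3) mod 8 = 4
i=2: (i + s[i]) mod n = (2 + 4) mod 8 = 6
i=3: (i + s[i]) mod n = (3 + 8) mod 8 = 3
i=4: (i + s[i]) mod n = (4 + 7) mod 8 = 3
i=5: (i + s[i]) mod n = (5 + 4) mod 8 = 1
i=6: (i + s[i]) mod n = (6 + 7) mod 8 = 5
i=7: (i + s[i]) mod n = (7 + 4) mod 8 = 3
Residues: [6, 4, 6, 3, 3, 1, 5, 3], distinct: False

Answer: invalid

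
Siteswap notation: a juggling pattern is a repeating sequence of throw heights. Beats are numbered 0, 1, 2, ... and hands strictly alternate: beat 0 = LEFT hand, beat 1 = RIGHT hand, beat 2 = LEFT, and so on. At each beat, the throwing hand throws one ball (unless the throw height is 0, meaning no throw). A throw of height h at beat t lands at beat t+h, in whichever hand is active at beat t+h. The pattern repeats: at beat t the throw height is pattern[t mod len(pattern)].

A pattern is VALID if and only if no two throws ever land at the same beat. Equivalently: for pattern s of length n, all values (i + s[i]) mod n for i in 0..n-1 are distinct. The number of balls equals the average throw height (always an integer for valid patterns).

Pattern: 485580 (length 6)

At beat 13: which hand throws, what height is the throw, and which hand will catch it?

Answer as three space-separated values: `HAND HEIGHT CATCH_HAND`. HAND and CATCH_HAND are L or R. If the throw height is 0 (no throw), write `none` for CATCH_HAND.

Answer: R 8 R

Derivation:
Beat 13: 13 mod 2 = 1, so hand = R
Throw height = pattern[13 mod 6] = pattern[1] = 8
Lands at beat 13+8=21, 21 mod 2 = 1, so catch hand = R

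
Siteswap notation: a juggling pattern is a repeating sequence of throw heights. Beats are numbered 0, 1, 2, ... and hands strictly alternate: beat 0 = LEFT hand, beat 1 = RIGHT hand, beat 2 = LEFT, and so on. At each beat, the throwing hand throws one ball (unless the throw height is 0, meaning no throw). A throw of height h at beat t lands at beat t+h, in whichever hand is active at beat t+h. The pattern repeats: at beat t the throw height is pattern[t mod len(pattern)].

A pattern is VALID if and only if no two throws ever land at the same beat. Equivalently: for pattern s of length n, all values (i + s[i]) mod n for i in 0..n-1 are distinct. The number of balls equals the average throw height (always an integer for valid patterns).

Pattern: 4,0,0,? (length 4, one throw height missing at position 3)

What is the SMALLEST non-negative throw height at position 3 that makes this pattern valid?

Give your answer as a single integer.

Answer: 0

Derivation:
i=0: (0 + 4) mod 4 = 0
i=1: (1 + 0) mod 4 = 1
i=2: (2 + 0) mod 4 = 2
i=3: s[i]=? (unknown)
Known residues: [0, 1, 2]; need a permutation of 0..3, so missing residue r = 3
Need (3 + s) mod 4 = 3; smallest s = (3 - 3) mod 4 = 0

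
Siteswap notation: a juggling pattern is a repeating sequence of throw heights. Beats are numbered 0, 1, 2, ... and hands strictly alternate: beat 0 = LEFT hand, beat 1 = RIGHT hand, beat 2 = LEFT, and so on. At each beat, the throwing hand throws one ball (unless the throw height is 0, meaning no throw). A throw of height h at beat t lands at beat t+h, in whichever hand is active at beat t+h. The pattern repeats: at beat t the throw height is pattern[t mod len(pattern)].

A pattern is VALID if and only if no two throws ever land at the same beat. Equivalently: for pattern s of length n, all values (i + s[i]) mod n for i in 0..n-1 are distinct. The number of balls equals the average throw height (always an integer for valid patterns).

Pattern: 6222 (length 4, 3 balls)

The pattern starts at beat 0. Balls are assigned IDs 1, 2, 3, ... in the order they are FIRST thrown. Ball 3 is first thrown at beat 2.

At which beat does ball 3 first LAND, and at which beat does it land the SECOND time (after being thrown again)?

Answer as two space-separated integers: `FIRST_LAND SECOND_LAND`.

Answer: 4 10

Derivation:
Beat 0 (L): throw ball1 h=6 -> lands@6:L; in-air after throw: [b1@6:L]
Beat 1 (R): throw ball2 h=2 -> lands@3:R; in-air after throw: [b2@3:R b1@6:L]
Beat 2 (L): throw ball3 h=2 -> lands@4:L; in-air after throw: [b2@3:R b3@4:L b1@6:L]
Beat 3 (R): throw ball2 h=2 -> lands@5:R; in-air after throw: [b3@4:L b2@5:R b1@6:L]
Beat 4 (L): throw ball3 h=6 -> lands@10:L; in-air after throw: [b2@5:R b1@6:L b3@10:L]
Beat 5 (R): throw ball2 h=2 -> lands@7:R; in-air after throw: [b1@6:L b2@7:R b3@10:L]
Beat 6 (L): throw ball1 h=2 -> lands@8:L; in-air after throw: [b2@7:R b1@8:L b3@10:L]
Beat 7 (R): throw ball2 h=2 -> lands@9:R; in-air after throw: [b1@8:L b2@9:R b3@10:L]
Beat 8 (L): throw ball1 h=6 -> lands@14:L; in-air after throw: [b2@9:R b3@10:L b1@14:L]
Beat 9 (R): throw ball2 h=2 -> lands@11:R; in-air after throw: [b3@10:L b2@11:R b1@14:L]
Beat 10 (L): throw ball3 h=2 -> lands@12:L; in-air after throw: [b2@11:R b3@12:L b1@14:L]
Ball 3: thrown@2 h=2 -> first land @4; rethrown@4 h=6 -> second land @10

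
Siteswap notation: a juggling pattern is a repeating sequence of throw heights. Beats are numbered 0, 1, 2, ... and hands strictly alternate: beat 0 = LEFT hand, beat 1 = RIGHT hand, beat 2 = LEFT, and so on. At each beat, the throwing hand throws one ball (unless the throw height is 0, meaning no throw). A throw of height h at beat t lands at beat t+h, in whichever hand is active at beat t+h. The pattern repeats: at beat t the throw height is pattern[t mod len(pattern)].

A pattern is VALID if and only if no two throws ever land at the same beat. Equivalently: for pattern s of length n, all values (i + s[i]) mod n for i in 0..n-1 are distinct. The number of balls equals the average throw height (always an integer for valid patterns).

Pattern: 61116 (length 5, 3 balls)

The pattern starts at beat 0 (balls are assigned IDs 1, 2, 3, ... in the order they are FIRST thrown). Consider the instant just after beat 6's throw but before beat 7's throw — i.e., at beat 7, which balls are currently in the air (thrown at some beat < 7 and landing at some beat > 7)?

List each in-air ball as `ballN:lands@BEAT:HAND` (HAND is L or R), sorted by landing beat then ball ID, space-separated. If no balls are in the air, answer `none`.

Answer: ball2:lands@10:L ball3:lands@11:R

Derivation:
Beat 0 (L): throw ball1 h=6 -> lands@6:L; in-air after throw: [b1@6:L]
Beat 1 (R): throw ball2 h=1 -> lands@2:L; in-air after throw: [b2@2:L b1@6:L]
Beat 2 (L): throw ball2 h=1 -> lands@3:R; in-air after throw: [b2@3:R b1@6:L]
Beat 3 (R): throw ball2 h=1 -> lands@4:L; in-air after throw: [b2@4:L b1@6:L]
Beat 4 (L): throw ball2 h=6 -> lands@10:L; in-air after throw: [b1@6:L b2@10:L]
Beat 5 (R): throw ball3 h=6 -> lands@11:R; in-air after throw: [b1@6:L b2@10:L b3@11:R]
Beat 6 (L): throw ball1 h=1 -> lands@7:R; in-air after throw: [b1@7:R b2@10:L b3@11:R]
Beat 7 (R): throw ball1 h=1 -> lands@8:L; in-air after throw: [b1@8:L b2@10:L b3@11:R]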